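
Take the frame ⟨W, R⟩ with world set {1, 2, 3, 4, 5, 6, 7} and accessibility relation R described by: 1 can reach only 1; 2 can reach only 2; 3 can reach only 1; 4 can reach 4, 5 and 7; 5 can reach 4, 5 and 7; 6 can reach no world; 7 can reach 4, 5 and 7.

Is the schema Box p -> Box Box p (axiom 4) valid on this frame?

The schema 4 characterises exactly the transitive frames.
Transitive: yes — every two-step R-path is closed by a direct edge.

Yes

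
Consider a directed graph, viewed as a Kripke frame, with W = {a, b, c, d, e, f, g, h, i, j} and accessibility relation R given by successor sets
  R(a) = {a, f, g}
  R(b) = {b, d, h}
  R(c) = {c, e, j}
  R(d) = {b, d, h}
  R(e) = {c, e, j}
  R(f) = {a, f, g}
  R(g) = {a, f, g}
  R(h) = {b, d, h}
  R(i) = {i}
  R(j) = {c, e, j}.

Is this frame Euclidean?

Yes

Euclidean: yes — any two successors of a common world are R-related.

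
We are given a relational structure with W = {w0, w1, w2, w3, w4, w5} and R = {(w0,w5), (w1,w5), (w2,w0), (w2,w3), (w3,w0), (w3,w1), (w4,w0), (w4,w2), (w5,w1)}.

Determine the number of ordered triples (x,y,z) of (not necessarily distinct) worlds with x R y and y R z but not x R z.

9

Enumerating: (w0,w5,w1), (w1,w5,w1), (w2,w0,w5), (w2,w3,w1), (w3,w0,w5), (w3,w1,w5), (w4,w0,w5), (w4,w2,w3), (w5,w1,w5).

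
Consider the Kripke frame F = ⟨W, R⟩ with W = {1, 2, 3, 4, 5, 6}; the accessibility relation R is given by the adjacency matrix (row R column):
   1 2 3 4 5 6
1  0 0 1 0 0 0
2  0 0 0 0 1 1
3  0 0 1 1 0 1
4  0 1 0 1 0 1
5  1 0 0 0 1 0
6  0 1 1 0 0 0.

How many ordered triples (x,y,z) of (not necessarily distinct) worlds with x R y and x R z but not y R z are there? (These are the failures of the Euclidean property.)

Enumerating: (2,5,6), (2,6,5), (2,6,6), (3,4,3), (3,6,4), (3,6,6), (4,2,2), (4,2,4), (4,6,4), (4,6,6), (5,1,1), (5,1,5), (6,2,2), (6,2,3), (6,3,2).

15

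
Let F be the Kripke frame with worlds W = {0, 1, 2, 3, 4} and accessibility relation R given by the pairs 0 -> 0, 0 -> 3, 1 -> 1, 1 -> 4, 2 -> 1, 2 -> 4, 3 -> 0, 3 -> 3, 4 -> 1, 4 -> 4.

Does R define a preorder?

Reflexive: no — 2 is not related to itself.
Transitive: yes — every two-step R-path is closed by a direct edge.
So R is not a preorder.

No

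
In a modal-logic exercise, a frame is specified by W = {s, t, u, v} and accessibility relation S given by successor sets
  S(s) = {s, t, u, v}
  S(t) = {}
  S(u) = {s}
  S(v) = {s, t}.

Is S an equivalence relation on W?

Reflexive: no — t is not related to itself.
Symmetric: no — s S t but not t S s.
Transitive: no — u S s and s S t, but not u S t.
So S is not an equivalence relation.

No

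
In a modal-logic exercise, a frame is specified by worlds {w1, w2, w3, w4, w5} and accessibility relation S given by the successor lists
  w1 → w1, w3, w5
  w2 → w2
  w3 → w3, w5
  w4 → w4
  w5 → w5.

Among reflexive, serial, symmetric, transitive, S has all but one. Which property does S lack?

Reflexive: yes — every world is S-related to itself.
Serial: yes — every world has a successor (e.g. w1 S w1).
Symmetric: no — w1 S w3 but not w3 S w1.
Transitive: yes — every two-step S-path is closed by a direct edge.
Only symmetric fails.

symmetric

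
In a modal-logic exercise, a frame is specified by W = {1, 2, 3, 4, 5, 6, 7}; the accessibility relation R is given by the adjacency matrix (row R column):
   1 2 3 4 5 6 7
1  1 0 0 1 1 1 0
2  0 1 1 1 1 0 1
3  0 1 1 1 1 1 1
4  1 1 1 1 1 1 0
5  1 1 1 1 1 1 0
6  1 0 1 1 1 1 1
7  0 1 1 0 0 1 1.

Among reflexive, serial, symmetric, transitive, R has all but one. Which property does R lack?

Reflexive: yes — every world is R-related to itself.
Serial: yes — every world has a successor (e.g. 1 R 1).
Symmetric: yes — every pair in R has its reverse in R.
Transitive: no — 1 R 4 and 4 R 2, but not 1 R 2.
Only transitive fails.

transitive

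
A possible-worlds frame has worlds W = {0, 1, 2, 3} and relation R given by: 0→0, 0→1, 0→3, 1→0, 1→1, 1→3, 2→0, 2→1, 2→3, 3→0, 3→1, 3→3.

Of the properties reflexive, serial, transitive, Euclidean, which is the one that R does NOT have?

Reflexive: no — 2 is not related to itself.
Serial: yes — every world has a successor (e.g. 0 R 0).
Transitive: yes — every two-step R-path is closed by a direct edge.
Euclidean: yes — any two successors of a common world are R-related.
Only reflexive fails.

reflexive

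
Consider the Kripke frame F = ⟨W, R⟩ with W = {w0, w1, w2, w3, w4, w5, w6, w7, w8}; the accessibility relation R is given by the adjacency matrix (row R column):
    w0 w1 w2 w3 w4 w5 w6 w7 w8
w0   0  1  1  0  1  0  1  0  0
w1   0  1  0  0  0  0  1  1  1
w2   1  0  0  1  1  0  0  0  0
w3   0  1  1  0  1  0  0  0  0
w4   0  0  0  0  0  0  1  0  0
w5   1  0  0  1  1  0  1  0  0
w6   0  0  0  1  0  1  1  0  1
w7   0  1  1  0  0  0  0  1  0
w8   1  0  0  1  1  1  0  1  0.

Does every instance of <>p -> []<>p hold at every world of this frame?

No

The schema 5 characterises exactly the Euclidean frames.
Euclidean: no — w0 R w1 and w0 R w2, but not w1 R w2.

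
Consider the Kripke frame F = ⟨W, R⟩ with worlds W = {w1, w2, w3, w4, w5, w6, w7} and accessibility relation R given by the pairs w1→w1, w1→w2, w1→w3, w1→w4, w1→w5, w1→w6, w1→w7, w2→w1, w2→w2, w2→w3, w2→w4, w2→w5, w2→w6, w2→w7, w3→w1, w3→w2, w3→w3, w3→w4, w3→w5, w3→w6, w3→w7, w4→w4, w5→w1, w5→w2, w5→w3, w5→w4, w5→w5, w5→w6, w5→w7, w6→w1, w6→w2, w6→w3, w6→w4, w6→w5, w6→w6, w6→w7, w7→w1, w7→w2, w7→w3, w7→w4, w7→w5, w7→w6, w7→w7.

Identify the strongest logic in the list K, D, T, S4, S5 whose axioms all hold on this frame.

S4

Serial (axiom D): yes — every world has a successor (e.g. w1 R w1).
Reflexive (axiom T): yes — every world is R-related to itself.
Transitive (axiom 4): yes — every two-step R-path is closed by a direct edge.
Euclidean (axiom 5): no — w1 R w4 and w1 R w2, but not w4 R w2.
So F validates K, D, T, S4; S5 would additionally require R to be Euclidean. The strongest is S4.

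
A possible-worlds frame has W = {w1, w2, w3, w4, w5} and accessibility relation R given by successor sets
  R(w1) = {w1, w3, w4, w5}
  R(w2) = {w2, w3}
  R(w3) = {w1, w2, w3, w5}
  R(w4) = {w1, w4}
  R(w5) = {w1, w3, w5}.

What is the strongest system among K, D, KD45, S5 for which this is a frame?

D

Serial (axiom D): yes — every world has a successor (e.g. w1 R w1).
Euclidean (axiom 5): no — w1 R w3 and w1 R w4, but not w3 R w4.
Transitive (axiom 4): no — w1 R w3 and w3 R w2, but not w1 R w2.
Reflexive (axiom T): yes — every world is R-related to itself.
So F validates K, D; KD45 would additionally require R to be Euclidean and transitive. The strongest is D.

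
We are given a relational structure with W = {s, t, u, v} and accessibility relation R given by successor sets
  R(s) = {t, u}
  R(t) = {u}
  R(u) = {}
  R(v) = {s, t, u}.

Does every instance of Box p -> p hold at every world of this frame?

Axiom T corresponds to the accessibility relation being reflexive.
Reflexive: no — s is not related to itself.

No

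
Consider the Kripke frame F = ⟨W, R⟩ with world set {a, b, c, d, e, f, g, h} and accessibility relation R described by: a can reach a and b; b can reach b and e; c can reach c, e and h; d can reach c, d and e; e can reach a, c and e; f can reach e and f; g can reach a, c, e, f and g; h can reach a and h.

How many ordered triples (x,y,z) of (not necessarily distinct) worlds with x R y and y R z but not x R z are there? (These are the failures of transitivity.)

14

Enumerating: (a,b,e), (b,e,a), (b,e,c), (c,e,a), (c,h,a), (d,c,h), (d,e,a), (e,a,b), (e,c,h), (f,e,a), (f,e,c), (g,a,b), (g,c,h), (h,a,b).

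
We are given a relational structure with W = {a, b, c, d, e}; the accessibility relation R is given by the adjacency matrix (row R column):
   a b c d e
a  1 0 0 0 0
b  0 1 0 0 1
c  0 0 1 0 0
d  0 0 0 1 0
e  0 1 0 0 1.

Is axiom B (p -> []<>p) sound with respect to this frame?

Axiom B corresponds to the accessibility relation being symmetric.
Symmetric: yes — every pair in R has its reverse in R.

Yes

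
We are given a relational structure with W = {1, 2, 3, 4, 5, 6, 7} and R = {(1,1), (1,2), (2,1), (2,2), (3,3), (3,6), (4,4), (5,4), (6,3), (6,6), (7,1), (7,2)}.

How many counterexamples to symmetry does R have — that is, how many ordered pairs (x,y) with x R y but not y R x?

3

Enumerating: (5,4), (7,1), (7,2).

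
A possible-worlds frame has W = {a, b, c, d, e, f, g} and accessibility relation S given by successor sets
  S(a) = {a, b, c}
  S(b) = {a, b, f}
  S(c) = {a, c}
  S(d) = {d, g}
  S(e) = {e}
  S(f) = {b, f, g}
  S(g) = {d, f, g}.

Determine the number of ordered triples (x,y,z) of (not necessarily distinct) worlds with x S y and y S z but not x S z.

Enumerating: (a,b,f), (b,a,c), (b,f,g), (c,a,b), (d,g,f), (f,b,a), (f,g,d), (g,f,b).

8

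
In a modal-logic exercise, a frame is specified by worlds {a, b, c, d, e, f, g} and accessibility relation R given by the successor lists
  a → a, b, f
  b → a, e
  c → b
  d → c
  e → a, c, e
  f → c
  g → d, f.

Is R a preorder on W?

Reflexive: no — b is not related to itself.
Transitive: no — a R b and b R e, but not a R e.
So R is not a preorder.

No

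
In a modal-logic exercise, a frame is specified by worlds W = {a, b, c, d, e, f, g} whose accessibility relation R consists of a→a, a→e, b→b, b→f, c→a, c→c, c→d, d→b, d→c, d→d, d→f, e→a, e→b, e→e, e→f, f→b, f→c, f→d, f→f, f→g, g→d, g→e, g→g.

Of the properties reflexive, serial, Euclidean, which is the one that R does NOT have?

Euclidean

Reflexive: yes — every world is R-related to itself.
Serial: yes — every world has a successor (e.g. a R a).
Euclidean: no — c R a and c R d, but not a R d.
Only Euclidean fails.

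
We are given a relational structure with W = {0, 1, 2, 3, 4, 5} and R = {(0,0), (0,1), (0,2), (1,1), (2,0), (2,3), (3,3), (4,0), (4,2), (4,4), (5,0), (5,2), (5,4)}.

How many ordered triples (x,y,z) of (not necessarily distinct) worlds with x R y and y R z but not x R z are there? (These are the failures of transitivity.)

Enumerating: (0,2,3), (2,0,1), (2,0,2), (4,0,1), (4,2,3), (5,0,1), (5,2,3).

7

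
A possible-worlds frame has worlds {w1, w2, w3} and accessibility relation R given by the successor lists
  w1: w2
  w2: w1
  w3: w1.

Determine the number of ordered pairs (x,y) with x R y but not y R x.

1

Enumerating: (w3,w1).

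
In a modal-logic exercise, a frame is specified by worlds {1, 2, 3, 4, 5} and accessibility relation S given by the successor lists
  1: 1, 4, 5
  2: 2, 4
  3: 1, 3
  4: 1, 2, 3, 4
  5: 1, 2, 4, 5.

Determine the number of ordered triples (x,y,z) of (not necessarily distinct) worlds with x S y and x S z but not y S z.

12

Enumerating: (1,4,5), (3,1,3), (4,1,2), (4,1,3), (4,2,1), (4,2,3), (4,3,2), (4,3,4), (5,1,2), (5,2,1), (5,2,5), (5,4,5).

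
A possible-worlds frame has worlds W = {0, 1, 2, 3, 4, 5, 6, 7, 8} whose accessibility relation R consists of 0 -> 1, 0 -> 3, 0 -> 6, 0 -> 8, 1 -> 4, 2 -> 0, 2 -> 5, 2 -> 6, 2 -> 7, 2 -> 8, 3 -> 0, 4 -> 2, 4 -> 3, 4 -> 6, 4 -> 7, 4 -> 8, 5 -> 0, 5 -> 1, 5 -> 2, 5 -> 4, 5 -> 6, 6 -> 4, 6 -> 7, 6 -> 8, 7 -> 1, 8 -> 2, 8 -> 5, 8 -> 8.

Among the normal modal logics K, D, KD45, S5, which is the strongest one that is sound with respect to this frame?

Serial (axiom D): yes — every world has a successor (e.g. 0 R 1).
Euclidean (axiom 5): no — 0 R 1 and 0 R 3, but not 1 R 3.
Transitive (axiom 4): no — 0 R 1 and 1 R 4, but not 0 R 4.
Reflexive (axiom T): no — 0 is not related to itself.
So F validates K, D; KD45 would additionally require R to be Euclidean and transitive. The strongest is D.

D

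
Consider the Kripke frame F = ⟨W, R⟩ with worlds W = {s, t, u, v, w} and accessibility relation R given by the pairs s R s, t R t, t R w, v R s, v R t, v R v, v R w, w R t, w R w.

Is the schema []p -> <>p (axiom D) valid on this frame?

No

Axiom D corresponds to the accessibility relation being serial.
Serial: no — u has no R-successor.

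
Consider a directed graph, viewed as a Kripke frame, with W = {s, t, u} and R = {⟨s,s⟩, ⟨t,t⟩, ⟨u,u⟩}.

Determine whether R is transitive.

Transitive: yes — every two-step R-path is closed by a direct edge.

Yes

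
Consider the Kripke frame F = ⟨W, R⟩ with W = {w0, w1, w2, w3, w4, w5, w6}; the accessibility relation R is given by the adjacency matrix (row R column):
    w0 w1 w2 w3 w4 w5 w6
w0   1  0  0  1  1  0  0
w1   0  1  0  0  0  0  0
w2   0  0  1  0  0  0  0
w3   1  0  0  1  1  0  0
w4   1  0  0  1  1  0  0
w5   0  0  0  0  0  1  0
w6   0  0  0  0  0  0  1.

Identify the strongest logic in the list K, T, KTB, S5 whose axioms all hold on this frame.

S5

Reflexive (axiom T): yes — every world is R-related to itself.
Symmetric (axiom B): yes — every pair in R has its reverse in R.
Euclidean (axiom 5): yes — any two successors of a common world are R-related.
So F validates K, T, KTB, S5. The strongest is S5.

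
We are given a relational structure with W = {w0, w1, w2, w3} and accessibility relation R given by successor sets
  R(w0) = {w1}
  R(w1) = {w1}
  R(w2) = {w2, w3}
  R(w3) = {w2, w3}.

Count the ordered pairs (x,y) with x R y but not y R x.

1

Enumerating: (w0,w1).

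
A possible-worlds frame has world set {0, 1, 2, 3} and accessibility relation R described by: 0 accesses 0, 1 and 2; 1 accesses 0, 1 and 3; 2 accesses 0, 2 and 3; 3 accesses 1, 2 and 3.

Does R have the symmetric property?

Symmetric: yes — every pair in R has its reverse in R.

Yes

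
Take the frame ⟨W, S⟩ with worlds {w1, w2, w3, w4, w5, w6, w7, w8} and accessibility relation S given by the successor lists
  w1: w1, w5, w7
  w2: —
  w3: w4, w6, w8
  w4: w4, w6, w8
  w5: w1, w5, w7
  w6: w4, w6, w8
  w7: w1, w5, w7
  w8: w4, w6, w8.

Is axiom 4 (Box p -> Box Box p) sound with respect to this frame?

Yes

Axiom 4 corresponds to the accessibility relation being transitive.
Transitive: yes — every two-step S-path is closed by a direct edge.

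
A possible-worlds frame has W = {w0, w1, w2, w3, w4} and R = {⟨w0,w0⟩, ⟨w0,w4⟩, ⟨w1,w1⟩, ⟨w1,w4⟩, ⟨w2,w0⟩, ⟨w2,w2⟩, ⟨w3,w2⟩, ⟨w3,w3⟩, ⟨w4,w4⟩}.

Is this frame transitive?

Transitive: no — w2 R w0 and w0 R w4, but not w2 R w4.

No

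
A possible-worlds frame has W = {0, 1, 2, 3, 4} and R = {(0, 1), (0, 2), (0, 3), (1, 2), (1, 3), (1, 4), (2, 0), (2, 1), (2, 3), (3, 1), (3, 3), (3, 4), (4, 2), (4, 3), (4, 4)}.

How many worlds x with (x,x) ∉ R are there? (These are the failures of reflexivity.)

Enumerating: 0, 1, 2.

3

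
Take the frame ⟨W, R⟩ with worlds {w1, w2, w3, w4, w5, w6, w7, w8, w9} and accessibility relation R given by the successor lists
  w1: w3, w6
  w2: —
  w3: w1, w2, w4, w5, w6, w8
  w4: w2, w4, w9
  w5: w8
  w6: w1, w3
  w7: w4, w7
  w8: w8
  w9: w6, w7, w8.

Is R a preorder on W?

Reflexive: no — w1 is not related to itself.
Transitive: no — w1 R w3 and w3 R w2, but not w1 R w2.
So R is not a preorder.

No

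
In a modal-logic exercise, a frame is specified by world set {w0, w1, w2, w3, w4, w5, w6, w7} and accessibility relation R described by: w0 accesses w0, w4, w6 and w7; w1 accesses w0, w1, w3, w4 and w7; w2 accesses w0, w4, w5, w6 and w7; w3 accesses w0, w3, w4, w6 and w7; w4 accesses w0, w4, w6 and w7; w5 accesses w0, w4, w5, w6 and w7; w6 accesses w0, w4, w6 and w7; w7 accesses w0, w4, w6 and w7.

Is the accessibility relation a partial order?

No

Reflexive: no — w2 is not related to itself.
Transitive: no — w1 R w0 and w0 R w6, but not w1 R w6.
Antisymmetric: no — w0 R w4 and w4 R w0 with w0 ≠ w4.
So R is not a partial order.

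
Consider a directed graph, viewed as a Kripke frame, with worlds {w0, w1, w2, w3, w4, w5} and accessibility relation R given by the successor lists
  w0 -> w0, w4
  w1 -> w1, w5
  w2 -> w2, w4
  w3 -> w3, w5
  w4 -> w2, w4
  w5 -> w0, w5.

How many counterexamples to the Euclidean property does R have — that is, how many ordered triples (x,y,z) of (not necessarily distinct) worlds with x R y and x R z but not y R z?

Enumerating: (w0,w4,w0), (w1,w5,w1), (w3,w5,w3), (w5,w0,w5).

4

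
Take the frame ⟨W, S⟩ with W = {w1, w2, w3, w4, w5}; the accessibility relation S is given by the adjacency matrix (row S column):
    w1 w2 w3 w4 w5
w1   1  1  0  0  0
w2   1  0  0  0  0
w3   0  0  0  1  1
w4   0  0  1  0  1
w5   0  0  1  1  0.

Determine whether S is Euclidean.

No

Euclidean: no — w1 S w2 and w1 S w2, but not w2 S w2.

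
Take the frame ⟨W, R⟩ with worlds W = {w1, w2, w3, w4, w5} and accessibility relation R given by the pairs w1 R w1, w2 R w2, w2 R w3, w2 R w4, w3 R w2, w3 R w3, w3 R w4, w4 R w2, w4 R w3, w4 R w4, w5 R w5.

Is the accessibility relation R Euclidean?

Euclidean: yes — any two successors of a common world are R-related.

Yes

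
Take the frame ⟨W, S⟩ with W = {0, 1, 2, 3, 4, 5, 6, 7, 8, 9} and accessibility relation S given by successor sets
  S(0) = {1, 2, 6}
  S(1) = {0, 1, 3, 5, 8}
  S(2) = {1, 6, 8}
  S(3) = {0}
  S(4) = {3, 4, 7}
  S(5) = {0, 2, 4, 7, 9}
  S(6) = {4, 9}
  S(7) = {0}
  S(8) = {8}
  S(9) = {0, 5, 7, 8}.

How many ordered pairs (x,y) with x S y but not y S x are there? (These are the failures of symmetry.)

Enumerating: (0,2), (0,6), (1,3), (1,5), (1,8), (2,1), (2,6), (2,8), (3,0), (4,3), (4,7), (5,0), … and 9 more.
Total: 21.

21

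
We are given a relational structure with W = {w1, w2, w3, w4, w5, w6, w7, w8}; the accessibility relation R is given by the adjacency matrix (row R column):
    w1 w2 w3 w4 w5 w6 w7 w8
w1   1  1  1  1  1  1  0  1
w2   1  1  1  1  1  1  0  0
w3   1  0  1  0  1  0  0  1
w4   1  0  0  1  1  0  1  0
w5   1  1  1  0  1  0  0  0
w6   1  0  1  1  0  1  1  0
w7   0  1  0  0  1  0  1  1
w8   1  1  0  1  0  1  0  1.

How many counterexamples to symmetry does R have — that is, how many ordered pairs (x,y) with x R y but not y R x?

15

Enumerating: (w2,w3), (w2,w4), (w2,w6), (w3,w8), (w4,w5), (w4,w7), (w6,w3), (w6,w4), (w6,w7), (w7,w2), (w7,w5), (w7,w8), (w8,w2), (w8,w4), (w8,w6).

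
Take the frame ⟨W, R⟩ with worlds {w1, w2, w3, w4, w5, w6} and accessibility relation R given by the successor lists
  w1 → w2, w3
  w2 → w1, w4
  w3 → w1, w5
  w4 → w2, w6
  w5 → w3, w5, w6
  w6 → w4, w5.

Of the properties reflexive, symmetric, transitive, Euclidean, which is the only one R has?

Reflexive: no — w1 is not related to itself.
Symmetric: yes — every pair in R has its reverse in R.
Transitive: no — w1 R w2 and w2 R w4, but not w1 R w4.
Euclidean: no — w1 R w2 and w1 R w3, but not w2 R w3.
Only symmetric holds.

symmetric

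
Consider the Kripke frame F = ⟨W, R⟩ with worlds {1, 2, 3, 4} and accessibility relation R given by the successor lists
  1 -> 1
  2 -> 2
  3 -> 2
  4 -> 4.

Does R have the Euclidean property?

Yes

Euclidean: yes — any two successors of a common world are R-related.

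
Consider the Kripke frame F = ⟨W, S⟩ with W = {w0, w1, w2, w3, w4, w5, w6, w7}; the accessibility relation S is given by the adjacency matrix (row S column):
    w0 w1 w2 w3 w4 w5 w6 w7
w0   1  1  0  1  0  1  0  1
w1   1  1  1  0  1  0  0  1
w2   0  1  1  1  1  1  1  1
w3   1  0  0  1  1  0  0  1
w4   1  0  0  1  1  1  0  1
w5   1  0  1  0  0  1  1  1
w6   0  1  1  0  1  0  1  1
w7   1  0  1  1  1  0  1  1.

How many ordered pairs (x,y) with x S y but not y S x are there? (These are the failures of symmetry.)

10

Enumerating: (w1,w4), (w1,w7), (w2,w3), (w2,w4), (w4,w0), (w4,w5), (w5,w6), (w5,w7), (w6,w1), (w6,w4).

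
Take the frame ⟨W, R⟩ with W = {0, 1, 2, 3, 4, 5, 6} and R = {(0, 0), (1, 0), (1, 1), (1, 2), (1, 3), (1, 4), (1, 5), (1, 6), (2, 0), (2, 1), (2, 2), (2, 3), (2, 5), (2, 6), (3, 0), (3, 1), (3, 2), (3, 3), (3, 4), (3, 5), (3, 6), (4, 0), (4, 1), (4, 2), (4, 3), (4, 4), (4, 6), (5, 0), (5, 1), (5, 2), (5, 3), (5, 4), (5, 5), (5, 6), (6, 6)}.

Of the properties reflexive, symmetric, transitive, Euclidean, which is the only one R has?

reflexive

Reflexive: yes — every world is R-related to itself.
Symmetric: no — 1 R 0 but not 0 R 1.
Transitive: no — 2 R 1 and 1 R 4, but not 2 R 4.
Euclidean: no — 1 R 0 and 1 R 2, but not 0 R 2.
Only reflexive holds.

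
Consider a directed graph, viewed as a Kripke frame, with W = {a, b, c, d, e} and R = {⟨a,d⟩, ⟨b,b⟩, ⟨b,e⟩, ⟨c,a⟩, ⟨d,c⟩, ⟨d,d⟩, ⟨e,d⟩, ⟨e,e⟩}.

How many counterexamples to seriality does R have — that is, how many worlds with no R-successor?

R is serial; there are no such worlds.

0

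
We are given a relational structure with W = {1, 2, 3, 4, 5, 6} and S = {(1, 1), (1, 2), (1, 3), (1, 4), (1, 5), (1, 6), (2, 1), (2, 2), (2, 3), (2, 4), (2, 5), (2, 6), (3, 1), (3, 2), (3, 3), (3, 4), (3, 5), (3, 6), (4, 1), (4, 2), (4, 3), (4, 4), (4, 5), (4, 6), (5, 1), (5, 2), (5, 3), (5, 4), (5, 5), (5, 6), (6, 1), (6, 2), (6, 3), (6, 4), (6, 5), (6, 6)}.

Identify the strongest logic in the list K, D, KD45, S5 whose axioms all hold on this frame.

S5

Serial (axiom D): yes — every world has a successor (e.g. 1 S 1).
Euclidean (axiom 5): yes — any two successors of a common world are S-related.
Transitive (axiom 4): yes — every two-step S-path is closed by a direct edge.
Reflexive (axiom T): yes — every world is S-related to itself.
So F validates K, D, KD45, S5. The strongest is S5.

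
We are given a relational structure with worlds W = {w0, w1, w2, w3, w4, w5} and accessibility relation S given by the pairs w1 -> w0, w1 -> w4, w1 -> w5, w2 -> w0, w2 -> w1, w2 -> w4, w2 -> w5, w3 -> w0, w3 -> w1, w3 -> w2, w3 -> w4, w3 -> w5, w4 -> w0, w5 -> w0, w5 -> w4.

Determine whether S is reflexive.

Reflexive: no — w0 is not related to itself.

No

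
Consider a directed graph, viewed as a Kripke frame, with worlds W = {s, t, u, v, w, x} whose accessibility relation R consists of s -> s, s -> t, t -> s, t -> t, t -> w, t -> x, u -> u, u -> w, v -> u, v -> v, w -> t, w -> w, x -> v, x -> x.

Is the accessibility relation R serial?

Serial: yes — every world has a successor (e.g. s R s).

Yes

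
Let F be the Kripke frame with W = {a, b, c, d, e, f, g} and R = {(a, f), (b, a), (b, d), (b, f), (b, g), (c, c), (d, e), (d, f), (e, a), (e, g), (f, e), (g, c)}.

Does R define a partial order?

Reflexive: no — a is not related to itself.
Transitive: no — a R f and f R e, but not a R e.
Antisymmetric: yes — no distinct pair is related both ways.
So R is not a partial order.

No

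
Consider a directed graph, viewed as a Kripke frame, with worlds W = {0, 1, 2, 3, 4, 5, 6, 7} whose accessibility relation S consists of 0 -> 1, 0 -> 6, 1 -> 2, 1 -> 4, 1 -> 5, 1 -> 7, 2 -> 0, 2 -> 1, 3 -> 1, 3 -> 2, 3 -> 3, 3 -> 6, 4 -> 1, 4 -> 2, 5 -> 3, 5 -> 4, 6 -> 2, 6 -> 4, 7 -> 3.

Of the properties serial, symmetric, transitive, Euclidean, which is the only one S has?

Serial: yes — every world has a successor (e.g. 0 S 1).
Symmetric: no — 0 S 1 but not 1 S 0.
Transitive: no — 0 S 1 and 1 S 2, but not 0 S 2.
Euclidean: no — 0 S 1 and 0 S 6, but not 1 S 6.
Only serial holds.

serial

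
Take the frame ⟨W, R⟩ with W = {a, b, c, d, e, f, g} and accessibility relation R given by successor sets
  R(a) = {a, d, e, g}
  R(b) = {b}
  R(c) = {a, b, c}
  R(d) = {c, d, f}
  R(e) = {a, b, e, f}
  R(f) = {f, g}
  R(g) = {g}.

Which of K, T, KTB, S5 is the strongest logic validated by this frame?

T

Reflexive (axiom T): yes — every world is R-related to itself.
Symmetric (axiom B): no — a R d but not d R a.
Euclidean (axiom 5): no — a R d and a R e, but not d R e.
So F validates K, T; KTB would additionally require R to be symmetric. The strongest is T.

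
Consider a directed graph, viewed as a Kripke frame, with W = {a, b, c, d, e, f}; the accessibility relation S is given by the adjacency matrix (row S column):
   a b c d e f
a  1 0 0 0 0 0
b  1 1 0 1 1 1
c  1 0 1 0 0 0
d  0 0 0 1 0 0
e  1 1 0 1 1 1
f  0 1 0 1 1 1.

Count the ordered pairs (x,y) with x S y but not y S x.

6

Enumerating: (b,a), (b,d), (c,a), (e,a), (e,d), (f,d).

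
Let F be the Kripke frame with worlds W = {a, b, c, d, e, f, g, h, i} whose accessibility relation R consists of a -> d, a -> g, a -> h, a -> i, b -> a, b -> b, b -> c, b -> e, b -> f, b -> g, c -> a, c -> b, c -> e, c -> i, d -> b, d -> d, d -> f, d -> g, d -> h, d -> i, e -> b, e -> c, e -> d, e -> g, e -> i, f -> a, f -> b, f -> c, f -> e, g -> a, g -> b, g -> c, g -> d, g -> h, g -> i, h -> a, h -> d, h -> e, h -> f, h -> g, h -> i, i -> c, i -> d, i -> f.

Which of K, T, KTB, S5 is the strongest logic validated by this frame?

K

Reflexive (axiom T): no — a is not related to itself.
Symmetric (axiom B): no — a R d but not d R a.
Euclidean (axiom 5): no — a R i and a R g, but not i R g.
So F validates K; T would additionally require R to be reflexive. The strongest is K.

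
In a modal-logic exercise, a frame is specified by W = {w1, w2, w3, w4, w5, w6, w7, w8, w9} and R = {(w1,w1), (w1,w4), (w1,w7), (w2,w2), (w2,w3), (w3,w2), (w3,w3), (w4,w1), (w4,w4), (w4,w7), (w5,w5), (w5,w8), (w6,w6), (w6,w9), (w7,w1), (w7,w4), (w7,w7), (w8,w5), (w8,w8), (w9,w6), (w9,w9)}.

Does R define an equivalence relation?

Yes

Reflexive: yes — every world is R-related to itself.
Symmetric: yes — every pair in R has its reverse in R.
Transitive: yes — every two-step R-path is closed by a direct edge.
So R is an equivalence relation.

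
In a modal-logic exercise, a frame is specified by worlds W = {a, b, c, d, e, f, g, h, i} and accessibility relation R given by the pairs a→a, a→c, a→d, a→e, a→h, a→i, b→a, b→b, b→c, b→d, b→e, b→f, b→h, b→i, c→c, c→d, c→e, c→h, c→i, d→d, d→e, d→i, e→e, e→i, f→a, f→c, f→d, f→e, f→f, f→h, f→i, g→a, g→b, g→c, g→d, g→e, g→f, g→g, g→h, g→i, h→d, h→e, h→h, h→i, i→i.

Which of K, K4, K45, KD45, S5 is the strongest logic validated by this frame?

K4

Transitive (axiom 4): yes — every two-step R-path is closed by a direct edge.
Euclidean (axiom 5): no — a R d and a R c, but not d R c.
Serial (axiom D): yes — every world has a successor (e.g. a R a).
Reflexive (axiom T): yes — every world is R-related to itself.
So F validates K, K4; K45 would additionally require R to be Euclidean. The strongest is K4.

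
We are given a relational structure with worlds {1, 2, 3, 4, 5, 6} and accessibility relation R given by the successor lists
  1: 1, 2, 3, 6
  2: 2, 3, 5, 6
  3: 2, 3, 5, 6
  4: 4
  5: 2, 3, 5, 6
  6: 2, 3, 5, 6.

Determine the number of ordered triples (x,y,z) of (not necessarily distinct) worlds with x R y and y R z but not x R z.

Enumerating: (1,2,5), (1,3,5), (1,6,5).

3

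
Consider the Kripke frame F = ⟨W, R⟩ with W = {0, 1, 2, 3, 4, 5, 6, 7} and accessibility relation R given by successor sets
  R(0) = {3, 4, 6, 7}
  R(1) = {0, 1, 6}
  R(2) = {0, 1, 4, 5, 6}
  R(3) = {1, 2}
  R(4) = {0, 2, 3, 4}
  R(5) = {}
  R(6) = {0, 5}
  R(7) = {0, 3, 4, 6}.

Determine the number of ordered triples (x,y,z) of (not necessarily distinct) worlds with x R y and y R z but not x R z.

36

Enumerating: (0,3,1), (0,3,2), (0,4,0), (0,4,2), (0,6,0), (0,6,5), (0,7,0), (1,0,3), (1,0,4), (1,0,7), (1,6,5), (2,0,3), … and 24 more.
Total: 36.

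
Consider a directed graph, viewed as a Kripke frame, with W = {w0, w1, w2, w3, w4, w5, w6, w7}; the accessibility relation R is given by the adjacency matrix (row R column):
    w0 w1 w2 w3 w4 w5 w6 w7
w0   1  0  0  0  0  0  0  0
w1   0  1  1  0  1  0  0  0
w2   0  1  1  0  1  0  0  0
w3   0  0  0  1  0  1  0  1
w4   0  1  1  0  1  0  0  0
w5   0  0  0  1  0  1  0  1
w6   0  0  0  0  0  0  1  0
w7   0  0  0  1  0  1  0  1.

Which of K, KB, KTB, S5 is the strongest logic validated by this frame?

S5

Symmetric (axiom B): yes — every pair in R has its reverse in R.
Reflexive (axiom T): yes — every world is R-related to itself.
Euclidean (axiom 5): yes — any two successors of a common world are R-related.
So F validates K, KB, KTB, S5. The strongest is S5.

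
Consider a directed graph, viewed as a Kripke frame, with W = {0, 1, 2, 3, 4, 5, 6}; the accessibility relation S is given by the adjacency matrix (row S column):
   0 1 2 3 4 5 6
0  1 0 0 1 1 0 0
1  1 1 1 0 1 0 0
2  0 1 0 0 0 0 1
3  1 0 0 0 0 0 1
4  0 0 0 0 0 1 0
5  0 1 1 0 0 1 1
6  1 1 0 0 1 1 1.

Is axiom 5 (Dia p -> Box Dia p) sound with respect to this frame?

By correspondence theory, 5 is valid on a frame iff S is Euclidean.
Euclidean: no — 0 S 3 and 0 S 4, but not 3 S 4.

No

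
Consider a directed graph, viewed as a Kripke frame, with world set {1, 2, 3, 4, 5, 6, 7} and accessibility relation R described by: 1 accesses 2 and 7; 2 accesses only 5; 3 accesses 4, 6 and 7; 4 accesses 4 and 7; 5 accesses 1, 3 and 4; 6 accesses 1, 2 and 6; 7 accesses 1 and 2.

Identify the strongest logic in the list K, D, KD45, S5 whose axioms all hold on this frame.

D

Serial (axiom D): yes — every world has a successor (e.g. 1 R 2).
Euclidean (axiom 5): no — 1 R 2 and 1 R 7, but not 2 R 7.
Transitive (axiom 4): no — 1 R 2 and 2 R 5, but not 1 R 5.
Reflexive (axiom T): no — 1 is not related to itself.
So F validates K, D; KD45 would additionally require R to be Euclidean and transitive. The strongest is D.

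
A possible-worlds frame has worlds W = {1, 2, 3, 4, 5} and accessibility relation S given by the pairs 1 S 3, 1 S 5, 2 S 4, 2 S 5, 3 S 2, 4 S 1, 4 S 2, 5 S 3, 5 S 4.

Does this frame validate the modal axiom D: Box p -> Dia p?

Yes

Axiom D corresponds to the accessibility relation being serial.
Serial: yes — every world has a successor (e.g. 1 S 3).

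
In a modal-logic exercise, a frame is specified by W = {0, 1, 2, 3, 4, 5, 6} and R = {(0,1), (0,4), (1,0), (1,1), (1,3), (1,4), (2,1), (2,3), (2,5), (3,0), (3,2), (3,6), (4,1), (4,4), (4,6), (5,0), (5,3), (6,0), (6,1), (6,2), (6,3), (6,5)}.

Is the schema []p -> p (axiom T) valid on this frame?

No

By correspondence theory, T is valid on a frame iff R is reflexive.
Reflexive: no — 0 is not related to itself.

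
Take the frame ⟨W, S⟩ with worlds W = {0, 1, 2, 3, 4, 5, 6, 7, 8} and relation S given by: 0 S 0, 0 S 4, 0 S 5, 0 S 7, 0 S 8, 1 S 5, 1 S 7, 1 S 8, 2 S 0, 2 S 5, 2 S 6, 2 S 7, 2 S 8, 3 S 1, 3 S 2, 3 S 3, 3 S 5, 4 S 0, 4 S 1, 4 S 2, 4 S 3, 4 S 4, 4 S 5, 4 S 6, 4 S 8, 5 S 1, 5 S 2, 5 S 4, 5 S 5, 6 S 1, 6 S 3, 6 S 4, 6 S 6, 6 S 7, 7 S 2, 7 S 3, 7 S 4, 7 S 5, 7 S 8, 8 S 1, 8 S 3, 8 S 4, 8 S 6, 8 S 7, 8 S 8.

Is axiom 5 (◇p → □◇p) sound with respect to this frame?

No

Axiom 5 corresponds to the accessibility relation being Euclidean.
Euclidean: no — 0 S 4 and 0 S 7, but not 4 S 7.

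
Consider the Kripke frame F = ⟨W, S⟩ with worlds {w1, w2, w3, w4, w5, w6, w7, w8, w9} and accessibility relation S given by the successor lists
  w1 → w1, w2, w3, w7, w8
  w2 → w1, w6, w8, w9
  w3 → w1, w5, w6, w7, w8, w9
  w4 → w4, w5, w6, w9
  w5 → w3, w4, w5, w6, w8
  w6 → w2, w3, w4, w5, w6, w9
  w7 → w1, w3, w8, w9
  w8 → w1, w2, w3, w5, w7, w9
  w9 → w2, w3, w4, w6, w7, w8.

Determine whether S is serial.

Yes

Serial: yes — every world has a successor (e.g. w1 S w1).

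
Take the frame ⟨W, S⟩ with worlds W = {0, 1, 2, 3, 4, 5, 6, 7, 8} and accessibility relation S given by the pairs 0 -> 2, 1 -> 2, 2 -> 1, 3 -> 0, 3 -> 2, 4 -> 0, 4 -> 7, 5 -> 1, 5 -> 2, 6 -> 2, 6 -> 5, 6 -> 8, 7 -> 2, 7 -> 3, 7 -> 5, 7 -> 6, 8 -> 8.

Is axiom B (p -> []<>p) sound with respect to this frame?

The schema B characterises exactly the symmetric frames.
Symmetric: no — 0 S 2 but not 2 S 0.

No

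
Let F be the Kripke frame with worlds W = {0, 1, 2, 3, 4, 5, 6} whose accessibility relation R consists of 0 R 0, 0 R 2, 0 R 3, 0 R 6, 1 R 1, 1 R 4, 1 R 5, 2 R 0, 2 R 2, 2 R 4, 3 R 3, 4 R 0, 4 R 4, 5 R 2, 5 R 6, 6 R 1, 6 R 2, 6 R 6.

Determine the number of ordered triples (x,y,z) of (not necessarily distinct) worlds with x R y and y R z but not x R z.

17

Enumerating: (0,2,4), (0,6,1), (1,4,0), (1,5,2), (1,5,6), (2,0,3), (2,0,6), (4,0,2), (4,0,3), (4,0,6), (5,2,0), (5,2,4), (5,6,1), (6,1,4), (6,1,5), (6,2,0), (6,2,4).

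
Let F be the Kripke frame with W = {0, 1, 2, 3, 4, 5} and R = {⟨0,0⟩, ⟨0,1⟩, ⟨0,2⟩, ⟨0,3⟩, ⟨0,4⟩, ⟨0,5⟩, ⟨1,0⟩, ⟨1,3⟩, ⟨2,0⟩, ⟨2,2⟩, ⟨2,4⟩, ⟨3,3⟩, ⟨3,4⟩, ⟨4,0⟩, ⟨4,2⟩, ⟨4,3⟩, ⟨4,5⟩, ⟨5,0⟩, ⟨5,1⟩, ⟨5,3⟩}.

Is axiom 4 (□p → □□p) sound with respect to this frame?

No

Axiom 4 corresponds to the accessibility relation being transitive.
Transitive: no — 1 R 0 and 0 R 2, but not 1 R 2.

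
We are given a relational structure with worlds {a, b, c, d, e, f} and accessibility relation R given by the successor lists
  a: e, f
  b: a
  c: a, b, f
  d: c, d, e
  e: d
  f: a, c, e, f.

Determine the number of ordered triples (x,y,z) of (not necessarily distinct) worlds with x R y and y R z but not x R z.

Enumerating: (a,e,d), (a,f,a), (a,f,c), (b,a,e), (b,a,f), (c,a,e), (c,f,c), (c,f,e), (d,c,a), (d,c,b), (d,c,f), (e,d,c), (e,d,e), (f,c,b), (f,e,d).

15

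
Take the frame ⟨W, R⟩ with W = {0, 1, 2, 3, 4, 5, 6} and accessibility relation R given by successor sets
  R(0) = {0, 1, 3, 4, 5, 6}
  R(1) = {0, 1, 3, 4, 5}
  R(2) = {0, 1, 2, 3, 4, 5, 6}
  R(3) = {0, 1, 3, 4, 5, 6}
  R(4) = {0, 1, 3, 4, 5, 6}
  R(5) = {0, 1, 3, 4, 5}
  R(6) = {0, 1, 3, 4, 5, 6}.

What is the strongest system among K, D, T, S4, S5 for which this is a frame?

T

Serial (axiom D): yes — every world has a successor (e.g. 0 R 0).
Reflexive (axiom T): yes — every world is R-related to itself.
Transitive (axiom 4): no — 1 R 0 and 0 R 6, but not 1 R 6.
Euclidean (axiom 5): no — 0 R 1 and 0 R 6, but not 1 R 6.
So F validates K, D, T; S4 would additionally require R to be transitive. The strongest is T.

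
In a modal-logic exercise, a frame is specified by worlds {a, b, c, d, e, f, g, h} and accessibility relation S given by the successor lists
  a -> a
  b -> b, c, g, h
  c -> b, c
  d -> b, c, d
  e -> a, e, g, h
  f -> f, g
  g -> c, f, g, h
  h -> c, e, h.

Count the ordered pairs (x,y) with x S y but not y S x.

9

Enumerating: (b,g), (b,h), (d,b), (d,c), (e,a), (e,g), (g,c), (g,h), (h,c).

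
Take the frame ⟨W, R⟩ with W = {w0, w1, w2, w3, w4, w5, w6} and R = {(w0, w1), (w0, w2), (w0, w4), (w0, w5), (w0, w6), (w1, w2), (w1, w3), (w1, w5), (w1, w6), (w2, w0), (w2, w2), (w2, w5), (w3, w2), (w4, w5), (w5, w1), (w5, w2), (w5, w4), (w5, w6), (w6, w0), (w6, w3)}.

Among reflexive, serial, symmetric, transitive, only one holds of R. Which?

Reflexive: no — w0 is not related to itself.
Serial: yes — every world has a successor (e.g. w0 R w1).
Symmetric: no — w0 R w1 but not w1 R w0.
Transitive: no — w0 R w1 and w1 R w3, but not w0 R w3.
Only serial holds.

serial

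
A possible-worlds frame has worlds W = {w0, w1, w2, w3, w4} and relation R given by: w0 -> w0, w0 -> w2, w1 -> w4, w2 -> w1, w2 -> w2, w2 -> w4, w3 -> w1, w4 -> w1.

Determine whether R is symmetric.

No

Symmetric: no — w0 R w2 but not w2 R w0.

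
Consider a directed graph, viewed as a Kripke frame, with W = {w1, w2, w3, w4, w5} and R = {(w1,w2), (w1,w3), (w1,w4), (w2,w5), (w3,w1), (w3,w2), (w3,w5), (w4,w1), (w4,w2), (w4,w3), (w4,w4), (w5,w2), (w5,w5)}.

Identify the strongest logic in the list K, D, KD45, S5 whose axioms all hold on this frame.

Serial (axiom D): yes — every world has a successor (e.g. w1 R w2).
Euclidean (axiom 5): no — w1 R w2 and w1 R w3, but not w2 R w3.
Transitive (axiom 4): no — w1 R w2 and w2 R w5, but not w1 R w5.
Reflexive (axiom T): no — w1 is not related to itself.
So F validates K, D; KD45 would additionally require R to be Euclidean and transitive. The strongest is D.

D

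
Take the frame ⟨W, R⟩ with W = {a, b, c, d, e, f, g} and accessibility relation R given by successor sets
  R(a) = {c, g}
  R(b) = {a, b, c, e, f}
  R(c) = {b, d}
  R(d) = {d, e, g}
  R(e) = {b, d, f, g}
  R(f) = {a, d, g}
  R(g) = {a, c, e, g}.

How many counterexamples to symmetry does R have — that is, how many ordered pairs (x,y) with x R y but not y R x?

10

Enumerating: (a,c), (b,a), (b,f), (c,d), (d,g), (e,f), (f,a), (f,d), (f,g), (g,c).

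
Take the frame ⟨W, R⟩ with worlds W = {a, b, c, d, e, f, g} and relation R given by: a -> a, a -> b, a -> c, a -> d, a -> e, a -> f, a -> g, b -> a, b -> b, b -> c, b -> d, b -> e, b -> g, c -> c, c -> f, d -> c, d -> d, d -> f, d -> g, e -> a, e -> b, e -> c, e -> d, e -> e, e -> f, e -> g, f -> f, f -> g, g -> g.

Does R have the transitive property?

No

Transitive: no — b R a and a R f, but not b R f.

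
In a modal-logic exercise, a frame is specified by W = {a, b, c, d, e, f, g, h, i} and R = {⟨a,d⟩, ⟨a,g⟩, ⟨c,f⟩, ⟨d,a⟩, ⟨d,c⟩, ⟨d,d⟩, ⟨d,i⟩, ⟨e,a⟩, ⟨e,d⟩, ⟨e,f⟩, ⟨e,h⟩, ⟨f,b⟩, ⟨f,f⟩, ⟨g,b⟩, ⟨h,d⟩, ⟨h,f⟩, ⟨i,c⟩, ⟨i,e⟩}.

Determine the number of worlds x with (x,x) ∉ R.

7

Enumerating: a, b, c, e, g, h, i.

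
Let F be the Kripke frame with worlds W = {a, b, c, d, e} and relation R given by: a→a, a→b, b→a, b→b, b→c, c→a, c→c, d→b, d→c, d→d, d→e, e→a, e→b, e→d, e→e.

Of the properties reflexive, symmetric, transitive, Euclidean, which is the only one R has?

Reflexive: yes — every world is R-related to itself.
Symmetric: no — b R c but not c R b.
Transitive: no — a R b and b R c, but not a R c.
Euclidean: no — b R a and b R c, but not a R c.
Only reflexive holds.

reflexive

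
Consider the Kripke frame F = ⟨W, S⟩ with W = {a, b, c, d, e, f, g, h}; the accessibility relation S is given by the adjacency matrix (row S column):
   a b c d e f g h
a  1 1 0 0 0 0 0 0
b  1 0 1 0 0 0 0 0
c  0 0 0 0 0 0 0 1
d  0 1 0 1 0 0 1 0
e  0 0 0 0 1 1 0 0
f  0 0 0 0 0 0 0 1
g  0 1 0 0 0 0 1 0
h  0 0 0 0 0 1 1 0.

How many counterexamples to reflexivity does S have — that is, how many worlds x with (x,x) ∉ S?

4

Enumerating: b, c, f, h.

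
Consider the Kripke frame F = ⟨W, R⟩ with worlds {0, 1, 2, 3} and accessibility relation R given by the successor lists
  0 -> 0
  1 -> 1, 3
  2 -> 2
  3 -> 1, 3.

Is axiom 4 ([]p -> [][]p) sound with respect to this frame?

Yes

By correspondence theory, 4 is valid on a frame iff R is transitive.
Transitive: yes — every two-step R-path is closed by a direct edge.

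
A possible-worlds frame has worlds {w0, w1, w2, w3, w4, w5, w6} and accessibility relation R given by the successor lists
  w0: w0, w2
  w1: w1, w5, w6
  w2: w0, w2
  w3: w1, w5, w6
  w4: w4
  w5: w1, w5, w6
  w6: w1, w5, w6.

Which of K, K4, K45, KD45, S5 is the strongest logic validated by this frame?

KD45

Transitive (axiom 4): yes — every two-step R-path is closed by a direct edge.
Euclidean (axiom 5): yes — any two successors of a common world are R-related.
Serial (axiom D): yes — every world has a successor (e.g. w0 R w0).
Reflexive (axiom T): no — w3 is not related to itself.
So F validates K, K4, K45, KD45; S5 would additionally require R to be reflexive. The strongest is KD45.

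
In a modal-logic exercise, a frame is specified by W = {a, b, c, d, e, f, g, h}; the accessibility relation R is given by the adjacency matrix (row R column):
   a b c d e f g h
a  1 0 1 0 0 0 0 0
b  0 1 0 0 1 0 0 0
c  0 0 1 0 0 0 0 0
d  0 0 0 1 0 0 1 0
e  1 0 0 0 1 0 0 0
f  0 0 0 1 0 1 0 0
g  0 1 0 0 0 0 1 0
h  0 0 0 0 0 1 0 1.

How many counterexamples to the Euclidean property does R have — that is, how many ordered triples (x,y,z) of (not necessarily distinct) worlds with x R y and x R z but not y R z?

Enumerating: (a,c,a), (b,e,b), (d,g,d), (e,a,e), (f,d,f), (g,b,g), (h,f,h).

7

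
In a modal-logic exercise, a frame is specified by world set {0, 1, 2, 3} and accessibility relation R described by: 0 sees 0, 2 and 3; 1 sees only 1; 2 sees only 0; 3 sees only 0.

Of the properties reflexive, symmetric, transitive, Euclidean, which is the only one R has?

symmetric

Reflexive: no — 2 is not related to itself.
Symmetric: yes — every pair in R has its reverse in R.
Transitive: no — 2 R 0 and 0 R 3, but not 2 R 3.
Euclidean: no — 0 R 2 and 0 R 3, but not 2 R 3.
Only symmetric holds.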